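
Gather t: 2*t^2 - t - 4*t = 2*t^2 - 5*t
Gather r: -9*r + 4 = 4 - 9*r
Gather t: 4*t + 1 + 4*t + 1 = 8*t + 2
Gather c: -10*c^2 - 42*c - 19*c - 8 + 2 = -10*c^2 - 61*c - 6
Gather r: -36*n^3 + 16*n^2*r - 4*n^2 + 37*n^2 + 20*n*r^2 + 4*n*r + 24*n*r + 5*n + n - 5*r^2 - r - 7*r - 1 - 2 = -36*n^3 + 33*n^2 + 6*n + r^2*(20*n - 5) + r*(16*n^2 + 28*n - 8) - 3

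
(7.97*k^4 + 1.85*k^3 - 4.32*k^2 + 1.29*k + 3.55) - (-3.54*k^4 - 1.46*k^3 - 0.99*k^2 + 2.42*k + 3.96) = 11.51*k^4 + 3.31*k^3 - 3.33*k^2 - 1.13*k - 0.41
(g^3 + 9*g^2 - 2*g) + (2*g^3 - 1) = 3*g^3 + 9*g^2 - 2*g - 1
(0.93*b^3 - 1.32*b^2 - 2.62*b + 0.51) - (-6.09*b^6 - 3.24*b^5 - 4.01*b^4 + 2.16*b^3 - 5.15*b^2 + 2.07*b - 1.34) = 6.09*b^6 + 3.24*b^5 + 4.01*b^4 - 1.23*b^3 + 3.83*b^2 - 4.69*b + 1.85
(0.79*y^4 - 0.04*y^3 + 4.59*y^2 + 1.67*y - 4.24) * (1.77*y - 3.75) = 1.3983*y^5 - 3.0333*y^4 + 8.2743*y^3 - 14.2566*y^2 - 13.7673*y + 15.9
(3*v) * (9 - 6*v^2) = -18*v^3 + 27*v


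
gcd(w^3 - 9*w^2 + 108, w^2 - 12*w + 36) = w^2 - 12*w + 36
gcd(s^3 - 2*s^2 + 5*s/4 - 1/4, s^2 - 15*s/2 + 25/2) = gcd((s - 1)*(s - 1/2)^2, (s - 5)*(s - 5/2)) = 1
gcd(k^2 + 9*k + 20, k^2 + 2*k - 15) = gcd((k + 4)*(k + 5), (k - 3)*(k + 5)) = k + 5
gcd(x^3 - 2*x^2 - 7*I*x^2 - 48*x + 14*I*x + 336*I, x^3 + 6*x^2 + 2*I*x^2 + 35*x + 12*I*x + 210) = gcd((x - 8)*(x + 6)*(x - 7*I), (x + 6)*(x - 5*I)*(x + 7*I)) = x + 6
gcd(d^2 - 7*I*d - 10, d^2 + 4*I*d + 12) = d - 2*I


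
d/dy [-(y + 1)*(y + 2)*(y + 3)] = -3*y^2 - 12*y - 11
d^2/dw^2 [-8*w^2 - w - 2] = -16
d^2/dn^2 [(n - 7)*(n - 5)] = 2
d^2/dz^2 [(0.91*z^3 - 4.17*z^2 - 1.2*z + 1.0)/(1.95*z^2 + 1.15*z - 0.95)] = (2.8421709430404e-14*z^4 + 15.35495*z^3 - 29.4996*z^2 + 5.04465*z - 3.79885)/(7.414875*z^6 + 13.118625*z^5 - 3.1005*z^4 - 11.261375*z^3 + 1.5105*z^2 + 3.113625*z - 0.857375)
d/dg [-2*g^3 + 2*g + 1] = 2 - 6*g^2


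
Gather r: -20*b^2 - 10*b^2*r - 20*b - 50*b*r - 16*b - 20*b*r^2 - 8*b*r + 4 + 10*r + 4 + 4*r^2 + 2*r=-20*b^2 - 36*b + r^2*(4 - 20*b) + r*(-10*b^2 - 58*b + 12) + 8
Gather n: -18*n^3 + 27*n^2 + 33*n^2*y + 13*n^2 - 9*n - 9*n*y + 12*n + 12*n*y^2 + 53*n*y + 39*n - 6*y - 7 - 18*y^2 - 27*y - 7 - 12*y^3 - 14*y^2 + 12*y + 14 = -18*n^3 + n^2*(33*y + 40) + n*(12*y^2 + 44*y + 42) - 12*y^3 - 32*y^2 - 21*y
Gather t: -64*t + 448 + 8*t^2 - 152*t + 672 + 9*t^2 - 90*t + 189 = 17*t^2 - 306*t + 1309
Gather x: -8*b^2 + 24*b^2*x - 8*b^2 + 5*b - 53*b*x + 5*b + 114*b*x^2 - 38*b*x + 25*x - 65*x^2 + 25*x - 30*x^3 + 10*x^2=-16*b^2 + 10*b - 30*x^3 + x^2*(114*b - 55) + x*(24*b^2 - 91*b + 50)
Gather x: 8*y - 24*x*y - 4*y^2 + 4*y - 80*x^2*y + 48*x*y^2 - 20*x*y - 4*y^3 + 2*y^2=-80*x^2*y + x*(48*y^2 - 44*y) - 4*y^3 - 2*y^2 + 12*y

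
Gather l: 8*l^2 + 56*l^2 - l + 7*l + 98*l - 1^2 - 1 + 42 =64*l^2 + 104*l + 40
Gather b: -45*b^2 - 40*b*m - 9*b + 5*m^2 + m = -45*b^2 + b*(-40*m - 9) + 5*m^2 + m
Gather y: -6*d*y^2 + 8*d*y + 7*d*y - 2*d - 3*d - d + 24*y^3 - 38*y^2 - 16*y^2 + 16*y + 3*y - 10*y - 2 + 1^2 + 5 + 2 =-6*d + 24*y^3 + y^2*(-6*d - 54) + y*(15*d + 9) + 6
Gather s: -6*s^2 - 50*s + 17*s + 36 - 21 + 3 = -6*s^2 - 33*s + 18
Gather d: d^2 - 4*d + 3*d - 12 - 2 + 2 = d^2 - d - 12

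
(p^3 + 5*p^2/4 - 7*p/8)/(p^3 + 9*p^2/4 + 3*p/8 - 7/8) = p/(p + 1)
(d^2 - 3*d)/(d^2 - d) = (d - 3)/(d - 1)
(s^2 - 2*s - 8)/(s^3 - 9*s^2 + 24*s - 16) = (s + 2)/(s^2 - 5*s + 4)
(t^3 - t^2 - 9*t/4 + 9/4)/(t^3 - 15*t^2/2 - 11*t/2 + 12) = (t - 3/2)/(t - 8)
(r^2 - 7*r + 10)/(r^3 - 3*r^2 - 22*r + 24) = (r^2 - 7*r + 10)/(r^3 - 3*r^2 - 22*r + 24)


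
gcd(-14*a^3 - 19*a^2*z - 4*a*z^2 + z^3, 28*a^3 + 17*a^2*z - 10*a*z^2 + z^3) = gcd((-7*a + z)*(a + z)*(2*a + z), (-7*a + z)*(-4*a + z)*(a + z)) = -7*a^2 - 6*a*z + z^2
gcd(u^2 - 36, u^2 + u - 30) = u + 6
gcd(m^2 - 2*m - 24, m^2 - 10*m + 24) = m - 6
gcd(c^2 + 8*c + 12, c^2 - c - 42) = c + 6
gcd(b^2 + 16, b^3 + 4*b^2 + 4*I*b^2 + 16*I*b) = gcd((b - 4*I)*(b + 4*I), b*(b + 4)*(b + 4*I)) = b + 4*I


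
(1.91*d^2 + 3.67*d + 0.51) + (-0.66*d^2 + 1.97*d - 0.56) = 1.25*d^2 + 5.64*d - 0.05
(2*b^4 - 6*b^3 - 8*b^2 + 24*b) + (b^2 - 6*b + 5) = 2*b^4 - 6*b^3 - 7*b^2 + 18*b + 5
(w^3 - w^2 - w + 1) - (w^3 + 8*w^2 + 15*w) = -9*w^2 - 16*w + 1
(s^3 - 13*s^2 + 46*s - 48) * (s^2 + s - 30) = s^5 - 12*s^4 + 3*s^3 + 388*s^2 - 1428*s + 1440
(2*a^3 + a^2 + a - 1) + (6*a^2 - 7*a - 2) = 2*a^3 + 7*a^2 - 6*a - 3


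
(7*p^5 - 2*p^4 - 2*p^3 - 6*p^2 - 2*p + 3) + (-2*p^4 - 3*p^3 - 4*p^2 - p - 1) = 7*p^5 - 4*p^4 - 5*p^3 - 10*p^2 - 3*p + 2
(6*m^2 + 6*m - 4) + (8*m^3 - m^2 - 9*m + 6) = 8*m^3 + 5*m^2 - 3*m + 2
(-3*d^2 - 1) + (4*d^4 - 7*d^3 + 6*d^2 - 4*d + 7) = 4*d^4 - 7*d^3 + 3*d^2 - 4*d + 6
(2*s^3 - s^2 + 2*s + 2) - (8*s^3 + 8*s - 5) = -6*s^3 - s^2 - 6*s + 7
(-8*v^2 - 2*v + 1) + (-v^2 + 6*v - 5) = -9*v^2 + 4*v - 4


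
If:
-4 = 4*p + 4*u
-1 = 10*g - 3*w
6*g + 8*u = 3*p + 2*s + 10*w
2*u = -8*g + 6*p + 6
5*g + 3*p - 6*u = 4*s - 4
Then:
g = -5/272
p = -277/272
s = 101/544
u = 5/272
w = 37/136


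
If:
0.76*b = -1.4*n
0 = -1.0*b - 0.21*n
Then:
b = 0.00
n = 0.00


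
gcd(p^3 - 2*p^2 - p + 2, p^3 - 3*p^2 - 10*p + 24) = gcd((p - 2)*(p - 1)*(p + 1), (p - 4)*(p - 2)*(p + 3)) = p - 2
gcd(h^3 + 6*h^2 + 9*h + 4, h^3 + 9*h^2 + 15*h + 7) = h^2 + 2*h + 1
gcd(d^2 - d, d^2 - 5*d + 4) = d - 1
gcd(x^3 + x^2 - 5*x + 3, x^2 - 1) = x - 1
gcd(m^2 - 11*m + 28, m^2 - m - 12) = m - 4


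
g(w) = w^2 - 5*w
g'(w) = 2*w - 5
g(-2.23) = 16.12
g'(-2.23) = -9.46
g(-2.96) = 23.56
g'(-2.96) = -10.92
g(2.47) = -6.25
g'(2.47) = -0.06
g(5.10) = 0.51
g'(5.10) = 5.20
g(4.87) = -0.63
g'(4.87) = 4.74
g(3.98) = -4.06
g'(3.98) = 2.96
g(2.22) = -6.17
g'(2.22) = -0.56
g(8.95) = 35.35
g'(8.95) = 12.90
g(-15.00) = 300.00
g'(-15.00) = -35.00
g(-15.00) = 300.00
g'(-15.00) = -35.00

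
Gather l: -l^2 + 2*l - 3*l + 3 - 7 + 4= -l^2 - l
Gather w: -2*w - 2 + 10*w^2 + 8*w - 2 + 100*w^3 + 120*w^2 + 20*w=100*w^3 + 130*w^2 + 26*w - 4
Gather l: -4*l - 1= -4*l - 1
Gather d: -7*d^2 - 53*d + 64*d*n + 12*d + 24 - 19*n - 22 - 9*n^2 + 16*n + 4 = -7*d^2 + d*(64*n - 41) - 9*n^2 - 3*n + 6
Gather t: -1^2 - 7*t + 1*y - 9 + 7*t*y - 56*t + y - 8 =t*(7*y - 63) + 2*y - 18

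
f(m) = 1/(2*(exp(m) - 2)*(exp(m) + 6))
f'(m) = -exp(m)/(2*(exp(m) - 2)*(exp(m) + 6)^2) - exp(m)/(2*(exp(m) - 2)^2*(exp(m) + 6))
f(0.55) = -0.24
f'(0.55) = -1.52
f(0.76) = 0.44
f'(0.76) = -6.99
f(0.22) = -0.09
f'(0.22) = -0.14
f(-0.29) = -0.06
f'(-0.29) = -0.03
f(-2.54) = -0.04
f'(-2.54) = -0.00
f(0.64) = -0.61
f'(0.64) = -11.06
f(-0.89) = -0.05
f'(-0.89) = -0.01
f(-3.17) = -0.04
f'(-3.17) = -0.00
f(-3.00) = -0.04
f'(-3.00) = 0.00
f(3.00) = 0.00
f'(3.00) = 0.00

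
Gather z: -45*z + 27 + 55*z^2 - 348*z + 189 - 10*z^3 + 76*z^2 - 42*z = -10*z^3 + 131*z^2 - 435*z + 216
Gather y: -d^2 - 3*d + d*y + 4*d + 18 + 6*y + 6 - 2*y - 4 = -d^2 + d + y*(d + 4) + 20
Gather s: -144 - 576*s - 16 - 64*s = -640*s - 160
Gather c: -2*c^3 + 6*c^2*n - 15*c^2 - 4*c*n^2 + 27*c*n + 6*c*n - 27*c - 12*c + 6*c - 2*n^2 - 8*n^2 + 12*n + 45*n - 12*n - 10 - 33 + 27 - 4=-2*c^3 + c^2*(6*n - 15) + c*(-4*n^2 + 33*n - 33) - 10*n^2 + 45*n - 20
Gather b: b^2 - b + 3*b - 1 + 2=b^2 + 2*b + 1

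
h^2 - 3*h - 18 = (h - 6)*(h + 3)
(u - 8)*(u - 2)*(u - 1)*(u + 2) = u^4 - 9*u^3 + 4*u^2 + 36*u - 32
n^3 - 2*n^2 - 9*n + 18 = (n - 3)*(n - 2)*(n + 3)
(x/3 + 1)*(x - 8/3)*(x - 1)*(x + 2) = x^4/3 + 4*x^3/9 - 29*x^2/9 - 26*x/9 + 16/3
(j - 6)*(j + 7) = j^2 + j - 42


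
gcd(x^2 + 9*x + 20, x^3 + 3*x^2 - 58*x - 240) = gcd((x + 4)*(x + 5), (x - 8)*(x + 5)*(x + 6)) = x + 5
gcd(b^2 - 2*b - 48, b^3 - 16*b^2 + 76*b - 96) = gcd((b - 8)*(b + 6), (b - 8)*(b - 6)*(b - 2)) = b - 8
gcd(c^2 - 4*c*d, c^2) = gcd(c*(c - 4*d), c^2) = c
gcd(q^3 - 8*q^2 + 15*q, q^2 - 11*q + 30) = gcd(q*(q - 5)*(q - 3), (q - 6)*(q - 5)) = q - 5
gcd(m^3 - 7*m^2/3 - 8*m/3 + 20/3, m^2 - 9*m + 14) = m - 2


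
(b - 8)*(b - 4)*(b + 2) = b^3 - 10*b^2 + 8*b + 64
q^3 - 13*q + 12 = (q - 3)*(q - 1)*(q + 4)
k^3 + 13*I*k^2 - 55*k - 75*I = (k + 3*I)*(k + 5*I)^2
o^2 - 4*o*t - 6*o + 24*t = (o - 6)*(o - 4*t)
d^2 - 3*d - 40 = (d - 8)*(d + 5)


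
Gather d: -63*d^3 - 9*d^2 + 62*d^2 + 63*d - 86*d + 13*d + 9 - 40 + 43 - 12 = -63*d^3 + 53*d^2 - 10*d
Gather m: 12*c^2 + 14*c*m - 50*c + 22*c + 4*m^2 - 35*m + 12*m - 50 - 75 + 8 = 12*c^2 - 28*c + 4*m^2 + m*(14*c - 23) - 117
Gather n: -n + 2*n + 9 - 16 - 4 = n - 11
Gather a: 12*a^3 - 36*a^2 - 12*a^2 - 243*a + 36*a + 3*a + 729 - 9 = 12*a^3 - 48*a^2 - 204*a + 720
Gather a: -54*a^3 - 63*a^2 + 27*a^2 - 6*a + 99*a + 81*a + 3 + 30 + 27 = -54*a^3 - 36*a^2 + 174*a + 60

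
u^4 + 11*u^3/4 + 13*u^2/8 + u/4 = u*(u + 1/4)*(u + 1/2)*(u + 2)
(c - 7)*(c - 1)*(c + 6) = c^3 - 2*c^2 - 41*c + 42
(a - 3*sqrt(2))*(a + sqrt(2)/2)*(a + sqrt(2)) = a^3 - 3*sqrt(2)*a^2/2 - 8*a - 3*sqrt(2)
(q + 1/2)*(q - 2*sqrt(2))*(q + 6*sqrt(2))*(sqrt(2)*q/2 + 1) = sqrt(2)*q^4/2 + sqrt(2)*q^3/4 + 5*q^3 - 8*sqrt(2)*q^2 + 5*q^2/2 - 24*q - 4*sqrt(2)*q - 12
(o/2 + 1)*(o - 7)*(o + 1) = o^3/2 - 2*o^2 - 19*o/2 - 7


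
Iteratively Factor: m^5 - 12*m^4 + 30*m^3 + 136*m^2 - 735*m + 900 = (m - 3)*(m^4 - 9*m^3 + 3*m^2 + 145*m - 300) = (m - 3)^2*(m^3 - 6*m^2 - 15*m + 100) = (m - 5)*(m - 3)^2*(m^2 - m - 20) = (m - 5)*(m - 3)^2*(m + 4)*(m - 5)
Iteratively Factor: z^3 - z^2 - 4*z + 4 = (z - 2)*(z^2 + z - 2) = (z - 2)*(z - 1)*(z + 2)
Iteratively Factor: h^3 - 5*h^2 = (h)*(h^2 - 5*h) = h^2*(h - 5)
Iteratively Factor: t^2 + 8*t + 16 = (t + 4)*(t + 4)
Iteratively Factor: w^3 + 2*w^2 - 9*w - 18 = (w + 2)*(w^2 - 9) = (w - 3)*(w + 2)*(w + 3)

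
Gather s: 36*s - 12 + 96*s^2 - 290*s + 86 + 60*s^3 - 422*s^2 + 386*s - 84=60*s^3 - 326*s^2 + 132*s - 10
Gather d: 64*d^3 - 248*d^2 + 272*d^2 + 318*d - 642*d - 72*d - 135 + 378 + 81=64*d^3 + 24*d^2 - 396*d + 324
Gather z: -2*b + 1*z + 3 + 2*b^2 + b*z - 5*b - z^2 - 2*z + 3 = 2*b^2 - 7*b - z^2 + z*(b - 1) + 6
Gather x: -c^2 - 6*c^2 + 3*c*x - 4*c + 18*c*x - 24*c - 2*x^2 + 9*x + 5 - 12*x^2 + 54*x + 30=-7*c^2 - 28*c - 14*x^2 + x*(21*c + 63) + 35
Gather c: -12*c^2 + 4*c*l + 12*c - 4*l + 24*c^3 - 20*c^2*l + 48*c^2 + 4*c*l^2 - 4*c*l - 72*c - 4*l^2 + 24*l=24*c^3 + c^2*(36 - 20*l) + c*(4*l^2 - 60) - 4*l^2 + 20*l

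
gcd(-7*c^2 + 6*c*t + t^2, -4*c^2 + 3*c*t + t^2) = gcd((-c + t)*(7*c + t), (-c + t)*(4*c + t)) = -c + t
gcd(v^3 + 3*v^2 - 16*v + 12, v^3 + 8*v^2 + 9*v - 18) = v^2 + 5*v - 6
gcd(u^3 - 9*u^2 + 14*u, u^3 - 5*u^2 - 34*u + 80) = u - 2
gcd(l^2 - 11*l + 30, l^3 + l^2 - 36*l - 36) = l - 6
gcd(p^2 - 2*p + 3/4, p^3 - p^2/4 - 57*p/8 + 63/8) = p - 3/2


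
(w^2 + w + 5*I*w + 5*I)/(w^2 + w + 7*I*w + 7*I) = (w + 5*I)/(w + 7*I)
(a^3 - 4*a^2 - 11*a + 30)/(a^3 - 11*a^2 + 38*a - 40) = (a + 3)/(a - 4)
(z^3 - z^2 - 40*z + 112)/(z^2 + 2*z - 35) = (z^2 - 8*z + 16)/(z - 5)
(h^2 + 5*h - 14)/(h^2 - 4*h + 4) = (h + 7)/(h - 2)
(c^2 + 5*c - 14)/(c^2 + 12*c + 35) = (c - 2)/(c + 5)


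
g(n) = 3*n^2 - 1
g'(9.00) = 54.00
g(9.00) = 242.00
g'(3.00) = 18.00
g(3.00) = 26.00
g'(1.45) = 8.70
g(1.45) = 5.31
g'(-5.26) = -31.56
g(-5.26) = 82.00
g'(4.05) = 24.30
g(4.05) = 48.21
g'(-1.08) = -6.48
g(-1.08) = 2.50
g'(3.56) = 21.36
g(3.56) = 37.02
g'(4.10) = 24.60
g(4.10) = 49.43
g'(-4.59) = -27.54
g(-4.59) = 62.20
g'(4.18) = 25.08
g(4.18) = 51.42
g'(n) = 6*n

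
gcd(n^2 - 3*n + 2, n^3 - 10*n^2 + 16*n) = n - 2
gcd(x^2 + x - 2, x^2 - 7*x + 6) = x - 1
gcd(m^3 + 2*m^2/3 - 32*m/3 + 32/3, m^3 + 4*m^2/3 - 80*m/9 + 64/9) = m^2 + 8*m/3 - 16/3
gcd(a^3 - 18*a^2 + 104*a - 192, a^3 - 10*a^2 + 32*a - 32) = a - 4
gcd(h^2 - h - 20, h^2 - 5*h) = h - 5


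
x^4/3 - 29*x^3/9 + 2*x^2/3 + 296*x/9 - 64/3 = (x/3 + 1)*(x - 8)*(x - 4)*(x - 2/3)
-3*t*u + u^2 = u*(-3*t + u)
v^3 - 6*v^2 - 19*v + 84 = (v - 7)*(v - 3)*(v + 4)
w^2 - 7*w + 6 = (w - 6)*(w - 1)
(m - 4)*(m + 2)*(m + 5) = m^3 + 3*m^2 - 18*m - 40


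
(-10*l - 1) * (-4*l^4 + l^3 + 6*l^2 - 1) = 40*l^5 - 6*l^4 - 61*l^3 - 6*l^2 + 10*l + 1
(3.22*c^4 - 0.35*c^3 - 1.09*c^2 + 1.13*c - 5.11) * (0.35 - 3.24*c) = -10.4328*c^5 + 2.261*c^4 + 3.4091*c^3 - 4.0427*c^2 + 16.9519*c - 1.7885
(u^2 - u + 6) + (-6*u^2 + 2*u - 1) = -5*u^2 + u + 5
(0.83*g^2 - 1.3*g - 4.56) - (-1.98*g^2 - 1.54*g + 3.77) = 2.81*g^2 + 0.24*g - 8.33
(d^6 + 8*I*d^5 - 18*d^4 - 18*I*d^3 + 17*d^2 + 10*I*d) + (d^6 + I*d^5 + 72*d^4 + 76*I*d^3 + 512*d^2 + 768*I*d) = 2*d^6 + 9*I*d^5 + 54*d^4 + 58*I*d^3 + 529*d^2 + 778*I*d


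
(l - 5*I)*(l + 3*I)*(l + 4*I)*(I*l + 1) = I*l^4 - l^3 + 25*I*l^2 - 37*l + 60*I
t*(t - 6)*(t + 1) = t^3 - 5*t^2 - 6*t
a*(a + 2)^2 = a^3 + 4*a^2 + 4*a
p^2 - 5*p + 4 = (p - 4)*(p - 1)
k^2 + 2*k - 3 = (k - 1)*(k + 3)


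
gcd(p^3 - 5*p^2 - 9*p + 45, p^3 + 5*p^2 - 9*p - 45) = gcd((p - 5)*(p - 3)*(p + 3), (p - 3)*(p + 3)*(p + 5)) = p^2 - 9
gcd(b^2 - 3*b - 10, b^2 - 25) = b - 5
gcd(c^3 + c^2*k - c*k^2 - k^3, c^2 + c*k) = c + k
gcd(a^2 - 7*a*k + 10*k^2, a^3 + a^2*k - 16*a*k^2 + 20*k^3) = a - 2*k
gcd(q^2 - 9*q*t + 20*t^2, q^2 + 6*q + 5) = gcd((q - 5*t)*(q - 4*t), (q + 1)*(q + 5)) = 1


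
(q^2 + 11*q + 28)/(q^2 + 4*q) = (q + 7)/q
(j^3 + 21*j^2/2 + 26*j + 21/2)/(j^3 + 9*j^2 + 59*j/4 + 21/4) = 2*(j + 3)/(2*j + 3)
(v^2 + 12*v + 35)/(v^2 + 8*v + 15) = (v + 7)/(v + 3)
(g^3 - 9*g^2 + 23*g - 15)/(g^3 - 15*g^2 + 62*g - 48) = (g^2 - 8*g + 15)/(g^2 - 14*g + 48)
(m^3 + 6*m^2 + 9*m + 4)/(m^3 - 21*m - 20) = (m + 1)/(m - 5)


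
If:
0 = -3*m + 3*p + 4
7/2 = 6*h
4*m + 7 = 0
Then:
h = 7/12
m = -7/4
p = -37/12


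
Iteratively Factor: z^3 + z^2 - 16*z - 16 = (z + 1)*(z^2 - 16) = (z + 1)*(z + 4)*(z - 4)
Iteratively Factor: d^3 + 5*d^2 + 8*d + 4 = (d + 2)*(d^2 + 3*d + 2) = (d + 2)^2*(d + 1)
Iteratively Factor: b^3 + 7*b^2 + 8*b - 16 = (b + 4)*(b^2 + 3*b - 4) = (b + 4)^2*(b - 1)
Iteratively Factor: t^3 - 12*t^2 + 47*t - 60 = (t - 4)*(t^2 - 8*t + 15) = (t - 4)*(t - 3)*(t - 5)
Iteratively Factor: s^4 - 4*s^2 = (s + 2)*(s^3 - 2*s^2) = (s - 2)*(s + 2)*(s^2) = s*(s - 2)*(s + 2)*(s)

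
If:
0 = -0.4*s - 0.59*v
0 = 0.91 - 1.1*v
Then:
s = -1.22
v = 0.83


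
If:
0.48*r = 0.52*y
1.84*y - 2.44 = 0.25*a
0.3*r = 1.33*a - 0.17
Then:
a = 0.47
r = 1.51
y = 1.39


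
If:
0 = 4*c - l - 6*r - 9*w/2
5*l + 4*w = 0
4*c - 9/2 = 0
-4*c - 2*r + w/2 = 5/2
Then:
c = 9/8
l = -51/13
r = -473/208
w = 255/52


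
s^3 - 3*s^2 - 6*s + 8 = (s - 4)*(s - 1)*(s + 2)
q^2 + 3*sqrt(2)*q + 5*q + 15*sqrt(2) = (q + 5)*(q + 3*sqrt(2))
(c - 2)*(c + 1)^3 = c^4 + c^3 - 3*c^2 - 5*c - 2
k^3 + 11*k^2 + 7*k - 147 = (k - 3)*(k + 7)^2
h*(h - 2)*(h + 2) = h^3 - 4*h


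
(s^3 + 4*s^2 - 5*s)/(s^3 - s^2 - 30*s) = (s - 1)/(s - 6)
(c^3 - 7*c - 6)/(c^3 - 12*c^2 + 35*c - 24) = (c^2 + 3*c + 2)/(c^2 - 9*c + 8)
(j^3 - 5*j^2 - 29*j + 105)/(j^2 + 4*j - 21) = (j^2 - 2*j - 35)/(j + 7)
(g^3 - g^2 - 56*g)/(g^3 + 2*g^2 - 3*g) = (g^2 - g - 56)/(g^2 + 2*g - 3)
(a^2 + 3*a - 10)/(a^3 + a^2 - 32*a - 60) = (a - 2)/(a^2 - 4*a - 12)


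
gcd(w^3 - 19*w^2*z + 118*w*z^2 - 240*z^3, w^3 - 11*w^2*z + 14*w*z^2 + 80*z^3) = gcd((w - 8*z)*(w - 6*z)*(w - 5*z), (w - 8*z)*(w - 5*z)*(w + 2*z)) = w^2 - 13*w*z + 40*z^2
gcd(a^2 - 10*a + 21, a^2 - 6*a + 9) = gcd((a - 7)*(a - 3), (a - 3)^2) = a - 3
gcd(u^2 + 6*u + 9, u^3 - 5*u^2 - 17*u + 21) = u + 3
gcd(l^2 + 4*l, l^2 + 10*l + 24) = l + 4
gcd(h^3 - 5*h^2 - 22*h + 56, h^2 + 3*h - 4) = h + 4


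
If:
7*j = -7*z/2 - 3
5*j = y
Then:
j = -z/2 - 3/7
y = -5*z/2 - 15/7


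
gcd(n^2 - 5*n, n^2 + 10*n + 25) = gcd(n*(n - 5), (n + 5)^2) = 1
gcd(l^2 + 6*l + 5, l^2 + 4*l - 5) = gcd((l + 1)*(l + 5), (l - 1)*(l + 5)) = l + 5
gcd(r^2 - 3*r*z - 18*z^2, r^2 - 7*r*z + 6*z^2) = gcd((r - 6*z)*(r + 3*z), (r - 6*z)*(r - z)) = -r + 6*z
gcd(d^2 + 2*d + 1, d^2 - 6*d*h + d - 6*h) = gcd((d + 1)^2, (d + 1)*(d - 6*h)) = d + 1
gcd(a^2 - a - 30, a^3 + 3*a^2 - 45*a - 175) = a + 5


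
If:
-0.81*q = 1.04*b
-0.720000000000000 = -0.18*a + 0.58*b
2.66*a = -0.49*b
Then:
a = 0.22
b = -1.17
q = 1.51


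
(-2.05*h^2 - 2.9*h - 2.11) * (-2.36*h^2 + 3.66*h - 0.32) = 4.838*h^4 - 0.659*h^3 - 4.9784*h^2 - 6.7946*h + 0.6752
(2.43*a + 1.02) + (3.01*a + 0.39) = 5.44*a + 1.41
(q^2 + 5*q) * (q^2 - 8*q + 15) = q^4 - 3*q^3 - 25*q^2 + 75*q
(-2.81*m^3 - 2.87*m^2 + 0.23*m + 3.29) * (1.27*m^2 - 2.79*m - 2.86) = -3.5687*m^5 + 4.195*m^4 + 16.336*m^3 + 11.7448*m^2 - 9.8369*m - 9.4094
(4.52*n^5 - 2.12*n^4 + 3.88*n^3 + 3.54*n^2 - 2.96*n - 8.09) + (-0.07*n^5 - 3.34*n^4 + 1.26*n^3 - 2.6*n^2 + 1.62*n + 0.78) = 4.45*n^5 - 5.46*n^4 + 5.14*n^3 + 0.94*n^2 - 1.34*n - 7.31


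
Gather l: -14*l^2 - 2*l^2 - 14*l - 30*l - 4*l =-16*l^2 - 48*l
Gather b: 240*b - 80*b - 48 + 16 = 160*b - 32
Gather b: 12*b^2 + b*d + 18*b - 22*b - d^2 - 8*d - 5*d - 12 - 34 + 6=12*b^2 + b*(d - 4) - d^2 - 13*d - 40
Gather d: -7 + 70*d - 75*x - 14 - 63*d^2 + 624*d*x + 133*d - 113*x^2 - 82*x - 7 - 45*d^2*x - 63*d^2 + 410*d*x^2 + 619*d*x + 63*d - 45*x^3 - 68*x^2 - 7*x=d^2*(-45*x - 126) + d*(410*x^2 + 1243*x + 266) - 45*x^3 - 181*x^2 - 164*x - 28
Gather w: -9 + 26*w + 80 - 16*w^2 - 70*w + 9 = -16*w^2 - 44*w + 80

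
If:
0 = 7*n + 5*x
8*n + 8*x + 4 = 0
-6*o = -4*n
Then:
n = 5/4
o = 5/6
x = -7/4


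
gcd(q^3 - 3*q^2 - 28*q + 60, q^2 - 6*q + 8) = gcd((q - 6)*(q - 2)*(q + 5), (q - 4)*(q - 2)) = q - 2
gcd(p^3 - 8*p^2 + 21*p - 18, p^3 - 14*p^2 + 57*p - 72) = p^2 - 6*p + 9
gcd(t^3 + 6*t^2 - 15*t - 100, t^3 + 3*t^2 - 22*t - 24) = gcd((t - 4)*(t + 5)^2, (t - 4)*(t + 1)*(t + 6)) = t - 4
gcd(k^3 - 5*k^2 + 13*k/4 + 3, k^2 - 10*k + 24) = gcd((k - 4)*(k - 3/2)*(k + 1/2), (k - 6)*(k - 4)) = k - 4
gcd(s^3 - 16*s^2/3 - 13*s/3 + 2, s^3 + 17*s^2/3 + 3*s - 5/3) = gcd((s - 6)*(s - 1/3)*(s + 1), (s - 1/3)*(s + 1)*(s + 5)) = s^2 + 2*s/3 - 1/3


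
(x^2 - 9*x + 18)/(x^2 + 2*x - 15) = (x - 6)/(x + 5)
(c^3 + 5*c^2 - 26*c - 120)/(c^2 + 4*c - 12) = (c^2 - c - 20)/(c - 2)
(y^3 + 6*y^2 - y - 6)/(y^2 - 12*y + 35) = (y^3 + 6*y^2 - y - 6)/(y^2 - 12*y + 35)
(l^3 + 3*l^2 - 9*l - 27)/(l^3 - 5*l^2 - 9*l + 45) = (l + 3)/(l - 5)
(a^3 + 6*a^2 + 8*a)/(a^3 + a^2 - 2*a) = (a + 4)/(a - 1)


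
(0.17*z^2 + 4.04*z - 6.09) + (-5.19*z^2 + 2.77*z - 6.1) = -5.02*z^2 + 6.81*z - 12.19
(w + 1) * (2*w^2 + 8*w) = 2*w^3 + 10*w^2 + 8*w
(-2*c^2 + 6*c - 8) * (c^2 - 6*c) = -2*c^4 + 18*c^3 - 44*c^2 + 48*c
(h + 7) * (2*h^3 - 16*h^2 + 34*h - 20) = 2*h^4 - 2*h^3 - 78*h^2 + 218*h - 140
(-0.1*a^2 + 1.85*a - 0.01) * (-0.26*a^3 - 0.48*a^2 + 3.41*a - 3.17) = 0.026*a^5 - 0.433*a^4 - 1.2264*a^3 + 6.6303*a^2 - 5.8986*a + 0.0317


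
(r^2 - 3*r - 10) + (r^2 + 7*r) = 2*r^2 + 4*r - 10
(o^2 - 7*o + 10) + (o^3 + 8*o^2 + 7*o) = o^3 + 9*o^2 + 10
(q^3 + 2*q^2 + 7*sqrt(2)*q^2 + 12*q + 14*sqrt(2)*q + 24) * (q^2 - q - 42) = q^5 + q^4 + 7*sqrt(2)*q^4 - 32*q^3 + 7*sqrt(2)*q^3 - 308*sqrt(2)*q^2 - 72*q^2 - 588*sqrt(2)*q - 528*q - 1008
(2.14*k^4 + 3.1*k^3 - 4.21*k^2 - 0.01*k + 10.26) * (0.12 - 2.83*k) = -6.0562*k^5 - 8.5162*k^4 + 12.2863*k^3 - 0.4769*k^2 - 29.037*k + 1.2312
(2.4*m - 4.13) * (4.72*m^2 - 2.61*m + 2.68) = 11.328*m^3 - 25.7576*m^2 + 17.2113*m - 11.0684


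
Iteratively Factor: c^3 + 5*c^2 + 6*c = (c + 2)*(c^2 + 3*c) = (c + 2)*(c + 3)*(c)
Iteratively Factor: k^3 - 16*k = (k - 4)*(k^2 + 4*k) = (k - 4)*(k + 4)*(k)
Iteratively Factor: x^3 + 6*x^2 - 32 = (x + 4)*(x^2 + 2*x - 8) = (x - 2)*(x + 4)*(x + 4)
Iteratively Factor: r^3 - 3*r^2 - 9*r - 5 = (r + 1)*(r^2 - 4*r - 5) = (r + 1)^2*(r - 5)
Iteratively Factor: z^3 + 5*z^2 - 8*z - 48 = (z + 4)*(z^2 + z - 12) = (z - 3)*(z + 4)*(z + 4)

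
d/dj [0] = 0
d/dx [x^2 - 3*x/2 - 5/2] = 2*x - 3/2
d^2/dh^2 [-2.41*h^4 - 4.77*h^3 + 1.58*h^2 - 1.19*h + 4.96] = -28.92*h^2 - 28.62*h + 3.16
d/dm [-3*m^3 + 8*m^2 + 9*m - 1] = -9*m^2 + 16*m + 9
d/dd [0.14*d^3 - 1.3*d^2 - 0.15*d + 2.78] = 0.42*d^2 - 2.6*d - 0.15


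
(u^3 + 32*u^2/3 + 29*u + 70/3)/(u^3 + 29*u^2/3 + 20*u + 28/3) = (3*u + 5)/(3*u + 2)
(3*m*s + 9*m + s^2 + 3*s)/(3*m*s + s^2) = (s + 3)/s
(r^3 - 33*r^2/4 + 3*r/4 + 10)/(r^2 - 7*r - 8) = r - 5/4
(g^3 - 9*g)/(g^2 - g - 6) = g*(g + 3)/(g + 2)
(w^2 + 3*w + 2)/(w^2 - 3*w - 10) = (w + 1)/(w - 5)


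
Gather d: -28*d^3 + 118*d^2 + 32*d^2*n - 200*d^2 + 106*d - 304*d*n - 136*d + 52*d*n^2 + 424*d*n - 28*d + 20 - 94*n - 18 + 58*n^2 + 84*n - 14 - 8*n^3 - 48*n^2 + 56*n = -28*d^3 + d^2*(32*n - 82) + d*(52*n^2 + 120*n - 58) - 8*n^3 + 10*n^2 + 46*n - 12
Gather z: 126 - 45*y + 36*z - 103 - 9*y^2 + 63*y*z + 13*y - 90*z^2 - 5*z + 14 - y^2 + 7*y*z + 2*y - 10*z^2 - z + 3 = -10*y^2 - 30*y - 100*z^2 + z*(70*y + 30) + 40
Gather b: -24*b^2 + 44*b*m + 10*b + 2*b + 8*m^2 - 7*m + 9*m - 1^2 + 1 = -24*b^2 + b*(44*m + 12) + 8*m^2 + 2*m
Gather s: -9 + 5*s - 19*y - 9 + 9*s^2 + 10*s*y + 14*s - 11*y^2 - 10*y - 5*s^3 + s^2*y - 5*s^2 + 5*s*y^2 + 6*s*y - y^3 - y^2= -5*s^3 + s^2*(y + 4) + s*(5*y^2 + 16*y + 19) - y^3 - 12*y^2 - 29*y - 18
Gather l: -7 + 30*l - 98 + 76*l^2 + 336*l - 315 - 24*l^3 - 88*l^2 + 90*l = -24*l^3 - 12*l^2 + 456*l - 420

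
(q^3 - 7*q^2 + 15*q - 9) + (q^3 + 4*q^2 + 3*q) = 2*q^3 - 3*q^2 + 18*q - 9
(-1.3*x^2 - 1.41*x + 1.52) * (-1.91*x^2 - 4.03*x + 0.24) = 2.483*x^4 + 7.9321*x^3 + 2.4671*x^2 - 6.464*x + 0.3648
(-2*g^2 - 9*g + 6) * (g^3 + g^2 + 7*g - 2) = -2*g^5 - 11*g^4 - 17*g^3 - 53*g^2 + 60*g - 12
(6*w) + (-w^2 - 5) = -w^2 + 6*w - 5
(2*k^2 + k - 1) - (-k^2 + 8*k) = 3*k^2 - 7*k - 1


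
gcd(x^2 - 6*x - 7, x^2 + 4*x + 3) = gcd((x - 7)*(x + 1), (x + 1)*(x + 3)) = x + 1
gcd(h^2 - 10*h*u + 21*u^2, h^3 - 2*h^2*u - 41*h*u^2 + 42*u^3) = -h + 7*u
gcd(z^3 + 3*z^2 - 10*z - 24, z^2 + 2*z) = z + 2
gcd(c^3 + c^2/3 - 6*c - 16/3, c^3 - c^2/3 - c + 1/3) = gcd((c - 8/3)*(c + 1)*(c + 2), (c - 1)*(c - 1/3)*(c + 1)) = c + 1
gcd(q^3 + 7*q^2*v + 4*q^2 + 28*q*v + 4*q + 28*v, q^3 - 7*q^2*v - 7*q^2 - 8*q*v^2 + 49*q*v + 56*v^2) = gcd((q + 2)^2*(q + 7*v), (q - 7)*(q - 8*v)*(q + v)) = 1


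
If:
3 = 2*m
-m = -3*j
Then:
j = 1/2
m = 3/2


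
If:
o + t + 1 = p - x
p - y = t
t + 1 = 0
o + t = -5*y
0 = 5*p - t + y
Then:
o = -7/3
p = -1/3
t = -1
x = 2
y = 2/3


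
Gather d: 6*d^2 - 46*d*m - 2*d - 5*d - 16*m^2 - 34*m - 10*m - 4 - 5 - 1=6*d^2 + d*(-46*m - 7) - 16*m^2 - 44*m - 10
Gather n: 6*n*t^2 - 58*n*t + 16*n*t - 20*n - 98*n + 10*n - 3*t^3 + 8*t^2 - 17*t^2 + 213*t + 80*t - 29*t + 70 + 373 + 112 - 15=n*(6*t^2 - 42*t - 108) - 3*t^3 - 9*t^2 + 264*t + 540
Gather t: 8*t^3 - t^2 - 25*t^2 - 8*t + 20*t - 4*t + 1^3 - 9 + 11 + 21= 8*t^3 - 26*t^2 + 8*t + 24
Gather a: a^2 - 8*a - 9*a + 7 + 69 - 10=a^2 - 17*a + 66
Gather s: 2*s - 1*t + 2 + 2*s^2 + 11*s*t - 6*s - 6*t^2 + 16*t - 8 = 2*s^2 + s*(11*t - 4) - 6*t^2 + 15*t - 6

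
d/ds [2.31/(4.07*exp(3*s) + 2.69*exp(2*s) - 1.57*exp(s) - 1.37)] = (-28.2051*exp(2*s) - 12.4278*exp(s) + 3.6267)*exp(s)/(4.07*exp(3*s) + 2.69*exp(2*s) - 1.57*exp(s) - 1.37)^2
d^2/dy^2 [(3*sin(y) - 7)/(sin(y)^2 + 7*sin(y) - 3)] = (-3*sin(y)^5 + 49*sin(y)^4 + 99*sin(y)^3 + 322*sin(y)^2 - 120*sin(y) - 602)/(sin(y)^2 + 7*sin(y) - 3)^3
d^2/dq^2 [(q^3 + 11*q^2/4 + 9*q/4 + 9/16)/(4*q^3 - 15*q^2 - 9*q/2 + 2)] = (832*q^3 + 48*q^2 - 2700*q + 3809)/(4*(64*q^6 - 816*q^5 + 3660*q^4 - 6545*q^3 + 3660*q^2 - 816*q + 64))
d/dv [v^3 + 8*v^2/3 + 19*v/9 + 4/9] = 3*v^2 + 16*v/3 + 19/9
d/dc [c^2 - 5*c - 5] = 2*c - 5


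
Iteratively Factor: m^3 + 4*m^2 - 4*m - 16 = (m + 2)*(m^2 + 2*m - 8) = (m - 2)*(m + 2)*(m + 4)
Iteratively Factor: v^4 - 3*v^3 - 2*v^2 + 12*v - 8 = (v - 1)*(v^3 - 2*v^2 - 4*v + 8) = (v - 1)*(v + 2)*(v^2 - 4*v + 4) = (v - 2)*(v - 1)*(v + 2)*(v - 2)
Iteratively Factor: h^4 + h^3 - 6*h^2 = (h)*(h^3 + h^2 - 6*h) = h*(h - 2)*(h^2 + 3*h) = h*(h - 2)*(h + 3)*(h)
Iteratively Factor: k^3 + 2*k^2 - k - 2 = (k - 1)*(k^2 + 3*k + 2) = (k - 1)*(k + 2)*(k + 1)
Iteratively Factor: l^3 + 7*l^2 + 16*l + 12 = (l + 2)*(l^2 + 5*l + 6) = (l + 2)*(l + 3)*(l + 2)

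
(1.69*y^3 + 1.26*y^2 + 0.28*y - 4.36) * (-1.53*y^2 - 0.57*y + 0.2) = -2.5857*y^5 - 2.8911*y^4 - 0.8086*y^3 + 6.7632*y^2 + 2.5412*y - 0.872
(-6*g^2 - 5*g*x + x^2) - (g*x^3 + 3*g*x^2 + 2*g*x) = -6*g^2 - g*x^3 - 3*g*x^2 - 7*g*x + x^2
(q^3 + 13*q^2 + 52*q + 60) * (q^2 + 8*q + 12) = q^5 + 21*q^4 + 168*q^3 + 632*q^2 + 1104*q + 720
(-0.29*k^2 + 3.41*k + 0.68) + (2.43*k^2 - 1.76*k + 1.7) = 2.14*k^2 + 1.65*k + 2.38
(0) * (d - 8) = 0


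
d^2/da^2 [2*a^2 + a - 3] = 4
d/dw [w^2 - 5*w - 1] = 2*w - 5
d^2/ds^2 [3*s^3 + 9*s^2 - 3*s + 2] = 18*s + 18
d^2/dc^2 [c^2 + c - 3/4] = 2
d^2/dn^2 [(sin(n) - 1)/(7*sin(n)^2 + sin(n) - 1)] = (-49*sin(n)^5 + 203*sin(n)^4 + 77*sin(n)^3 - 266*sin(n)^2 - 14)/(7*sin(n)^2 + sin(n) - 1)^3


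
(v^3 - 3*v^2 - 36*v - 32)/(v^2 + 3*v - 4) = (v^2 - 7*v - 8)/(v - 1)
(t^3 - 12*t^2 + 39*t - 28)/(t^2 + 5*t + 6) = (t^3 - 12*t^2 + 39*t - 28)/(t^2 + 5*t + 6)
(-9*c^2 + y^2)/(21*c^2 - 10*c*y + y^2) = (3*c + y)/(-7*c + y)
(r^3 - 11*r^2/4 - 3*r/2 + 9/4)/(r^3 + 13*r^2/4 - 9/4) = (r - 3)/(r + 3)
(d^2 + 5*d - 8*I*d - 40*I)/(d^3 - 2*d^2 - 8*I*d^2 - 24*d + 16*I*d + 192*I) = (d + 5)/(d^2 - 2*d - 24)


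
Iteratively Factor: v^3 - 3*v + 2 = (v + 2)*(v^2 - 2*v + 1) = (v - 1)*(v + 2)*(v - 1)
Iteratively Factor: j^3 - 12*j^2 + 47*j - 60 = (j - 4)*(j^2 - 8*j + 15) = (j - 4)*(j - 3)*(j - 5)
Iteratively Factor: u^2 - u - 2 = (u + 1)*(u - 2)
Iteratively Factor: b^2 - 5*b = (b)*(b - 5)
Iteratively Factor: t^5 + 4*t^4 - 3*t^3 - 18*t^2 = (t + 3)*(t^4 + t^3 - 6*t^2) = t*(t + 3)*(t^3 + t^2 - 6*t) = t^2*(t + 3)*(t^2 + t - 6) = t^2*(t + 3)^2*(t - 2)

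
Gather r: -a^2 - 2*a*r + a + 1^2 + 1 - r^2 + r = -a^2 + a - r^2 + r*(1 - 2*a) + 2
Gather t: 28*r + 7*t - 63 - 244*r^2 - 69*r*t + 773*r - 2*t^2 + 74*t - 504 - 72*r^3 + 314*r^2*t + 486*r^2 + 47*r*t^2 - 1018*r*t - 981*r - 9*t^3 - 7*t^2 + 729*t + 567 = -72*r^3 + 242*r^2 - 180*r - 9*t^3 + t^2*(47*r - 9) + t*(314*r^2 - 1087*r + 810)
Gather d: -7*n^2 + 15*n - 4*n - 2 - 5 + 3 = -7*n^2 + 11*n - 4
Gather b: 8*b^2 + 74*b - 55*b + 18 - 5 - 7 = 8*b^2 + 19*b + 6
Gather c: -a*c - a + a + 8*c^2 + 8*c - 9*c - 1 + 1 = 8*c^2 + c*(-a - 1)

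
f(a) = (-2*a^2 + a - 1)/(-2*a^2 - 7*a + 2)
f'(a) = (1 - 4*a)/(-2*a^2 - 7*a + 2) + (4*a + 7)*(-2*a^2 + a - 1)/(-2*a^2 - 7*a + 2)^2 = (16*a^2 - 12*a - 5)/(4*a^4 + 28*a^3 + 41*a^2 - 28*a + 4)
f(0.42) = 0.72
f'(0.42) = -4.32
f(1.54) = 0.31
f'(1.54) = 0.08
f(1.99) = 0.35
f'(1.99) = 0.09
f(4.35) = 0.52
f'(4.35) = 0.06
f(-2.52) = -2.34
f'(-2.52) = 2.63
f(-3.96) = 22.11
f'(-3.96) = 108.67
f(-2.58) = -2.50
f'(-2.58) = 2.91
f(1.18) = 0.29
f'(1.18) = 0.04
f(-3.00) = -4.40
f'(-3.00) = 7.00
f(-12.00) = 1.49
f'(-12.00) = 0.06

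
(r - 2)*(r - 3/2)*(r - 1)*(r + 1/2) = r^4 - 4*r^3 + 17*r^2/4 + r/4 - 3/2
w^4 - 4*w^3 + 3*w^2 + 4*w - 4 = (w - 2)^2*(w - 1)*(w + 1)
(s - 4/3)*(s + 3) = s^2 + 5*s/3 - 4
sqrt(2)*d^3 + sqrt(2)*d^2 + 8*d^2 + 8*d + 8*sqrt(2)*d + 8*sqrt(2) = (d + 2*sqrt(2))^2*(sqrt(2)*d + sqrt(2))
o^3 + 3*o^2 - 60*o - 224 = (o - 8)*(o + 4)*(o + 7)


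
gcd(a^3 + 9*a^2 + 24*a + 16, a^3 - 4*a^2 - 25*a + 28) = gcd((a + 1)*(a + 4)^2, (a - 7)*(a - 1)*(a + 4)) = a + 4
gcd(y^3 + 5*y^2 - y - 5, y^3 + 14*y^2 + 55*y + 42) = y + 1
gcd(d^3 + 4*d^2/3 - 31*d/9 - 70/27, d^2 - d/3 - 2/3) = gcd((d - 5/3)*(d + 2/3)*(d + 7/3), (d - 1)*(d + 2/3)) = d + 2/3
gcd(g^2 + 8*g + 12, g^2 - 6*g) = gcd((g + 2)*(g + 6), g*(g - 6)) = 1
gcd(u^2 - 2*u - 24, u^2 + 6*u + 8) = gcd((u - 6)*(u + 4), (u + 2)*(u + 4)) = u + 4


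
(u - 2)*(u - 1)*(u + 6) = u^3 + 3*u^2 - 16*u + 12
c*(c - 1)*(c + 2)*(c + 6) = c^4 + 7*c^3 + 4*c^2 - 12*c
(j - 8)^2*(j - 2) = j^3 - 18*j^2 + 96*j - 128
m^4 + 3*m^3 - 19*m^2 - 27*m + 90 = (m - 3)*(m - 2)*(m + 3)*(m + 5)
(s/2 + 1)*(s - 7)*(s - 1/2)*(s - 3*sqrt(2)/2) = s^4/2 - 11*s^3/4 - 3*sqrt(2)*s^3/4 - 23*s^2/4 + 33*sqrt(2)*s^2/8 + 7*s/2 + 69*sqrt(2)*s/8 - 21*sqrt(2)/4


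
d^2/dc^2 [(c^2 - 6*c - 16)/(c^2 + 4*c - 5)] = 2*(-10*c^3 - 33*c^2 - 282*c - 431)/(c^6 + 12*c^5 + 33*c^4 - 56*c^3 - 165*c^2 + 300*c - 125)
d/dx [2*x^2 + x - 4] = 4*x + 1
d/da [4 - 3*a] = -3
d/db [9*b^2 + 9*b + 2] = 18*b + 9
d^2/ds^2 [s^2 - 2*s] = 2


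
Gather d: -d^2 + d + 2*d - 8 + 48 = -d^2 + 3*d + 40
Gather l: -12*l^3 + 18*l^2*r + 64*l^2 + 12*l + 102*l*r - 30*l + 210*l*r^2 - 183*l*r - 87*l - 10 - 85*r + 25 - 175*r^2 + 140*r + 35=-12*l^3 + l^2*(18*r + 64) + l*(210*r^2 - 81*r - 105) - 175*r^2 + 55*r + 50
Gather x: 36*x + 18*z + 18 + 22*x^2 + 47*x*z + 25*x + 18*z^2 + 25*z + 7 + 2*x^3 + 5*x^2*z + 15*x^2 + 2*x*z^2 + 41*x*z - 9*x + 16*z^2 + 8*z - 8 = 2*x^3 + x^2*(5*z + 37) + x*(2*z^2 + 88*z + 52) + 34*z^2 + 51*z + 17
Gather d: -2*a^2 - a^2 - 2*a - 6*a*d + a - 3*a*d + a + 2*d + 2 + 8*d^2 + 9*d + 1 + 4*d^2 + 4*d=-3*a^2 + 12*d^2 + d*(15 - 9*a) + 3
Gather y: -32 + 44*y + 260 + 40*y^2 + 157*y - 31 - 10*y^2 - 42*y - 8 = 30*y^2 + 159*y + 189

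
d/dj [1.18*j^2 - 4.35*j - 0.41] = 2.36*j - 4.35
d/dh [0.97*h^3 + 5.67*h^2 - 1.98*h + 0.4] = 2.91*h^2 + 11.34*h - 1.98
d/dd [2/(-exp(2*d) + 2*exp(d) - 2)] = 4*(exp(d) - 1)*exp(d)/(exp(2*d) - 2*exp(d) + 2)^2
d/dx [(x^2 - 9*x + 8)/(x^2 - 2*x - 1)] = (7*x^2 - 18*x + 25)/(x^4 - 4*x^3 + 2*x^2 + 4*x + 1)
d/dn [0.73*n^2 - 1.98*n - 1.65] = 1.46*n - 1.98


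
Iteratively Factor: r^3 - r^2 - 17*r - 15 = (r + 3)*(r^2 - 4*r - 5) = (r - 5)*(r + 3)*(r + 1)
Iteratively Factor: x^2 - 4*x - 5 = (x - 5)*(x + 1)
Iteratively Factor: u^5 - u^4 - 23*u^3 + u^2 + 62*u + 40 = (u - 2)*(u^4 + u^3 - 21*u^2 - 41*u - 20) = (u - 5)*(u - 2)*(u^3 + 6*u^2 + 9*u + 4) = (u - 5)*(u - 2)*(u + 1)*(u^2 + 5*u + 4) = (u - 5)*(u - 2)*(u + 1)*(u + 4)*(u + 1)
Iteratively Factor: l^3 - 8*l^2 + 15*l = (l)*(l^2 - 8*l + 15) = l*(l - 3)*(l - 5)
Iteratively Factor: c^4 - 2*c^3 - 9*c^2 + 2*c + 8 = (c + 1)*(c^3 - 3*c^2 - 6*c + 8) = (c - 1)*(c + 1)*(c^2 - 2*c - 8) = (c - 1)*(c + 1)*(c + 2)*(c - 4)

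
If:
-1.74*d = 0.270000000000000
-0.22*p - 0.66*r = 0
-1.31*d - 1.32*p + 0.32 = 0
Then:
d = -0.16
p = 0.40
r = -0.13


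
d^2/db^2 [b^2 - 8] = 2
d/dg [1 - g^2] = -2*g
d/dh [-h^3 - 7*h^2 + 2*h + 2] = -3*h^2 - 14*h + 2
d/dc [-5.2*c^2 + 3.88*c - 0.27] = 3.88 - 10.4*c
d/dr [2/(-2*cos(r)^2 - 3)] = -4*sin(2*r)/(cos(2*r) + 4)^2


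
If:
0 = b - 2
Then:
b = 2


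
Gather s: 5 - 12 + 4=-3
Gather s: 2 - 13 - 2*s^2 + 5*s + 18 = -2*s^2 + 5*s + 7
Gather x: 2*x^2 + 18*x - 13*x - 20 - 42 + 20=2*x^2 + 5*x - 42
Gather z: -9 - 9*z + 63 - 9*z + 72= 126 - 18*z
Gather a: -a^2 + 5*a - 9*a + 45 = -a^2 - 4*a + 45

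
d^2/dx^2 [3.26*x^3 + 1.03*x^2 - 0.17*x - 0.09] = 19.56*x + 2.06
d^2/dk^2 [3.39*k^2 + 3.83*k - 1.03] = 6.78000000000000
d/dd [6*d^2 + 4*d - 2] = 12*d + 4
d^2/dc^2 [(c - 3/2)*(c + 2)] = 2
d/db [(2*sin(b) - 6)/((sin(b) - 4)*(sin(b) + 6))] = 2*(6*sin(b) + cos(b)^2 - 19)*cos(b)/((sin(b) - 4)^2*(sin(b) + 6)^2)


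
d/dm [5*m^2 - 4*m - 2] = 10*m - 4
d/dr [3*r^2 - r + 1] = 6*r - 1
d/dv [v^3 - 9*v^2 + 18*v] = 3*v^2 - 18*v + 18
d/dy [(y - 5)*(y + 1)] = 2*y - 4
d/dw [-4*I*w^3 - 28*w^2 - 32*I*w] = -12*I*w^2 - 56*w - 32*I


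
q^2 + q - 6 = (q - 2)*(q + 3)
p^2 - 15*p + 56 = (p - 8)*(p - 7)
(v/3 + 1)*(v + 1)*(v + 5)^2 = v^4/3 + 14*v^3/3 + 68*v^2/3 + 130*v/3 + 25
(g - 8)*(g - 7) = g^2 - 15*g + 56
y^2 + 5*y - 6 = (y - 1)*(y + 6)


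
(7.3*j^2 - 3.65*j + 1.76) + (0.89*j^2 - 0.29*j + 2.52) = 8.19*j^2 - 3.94*j + 4.28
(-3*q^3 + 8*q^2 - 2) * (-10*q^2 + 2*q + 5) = 30*q^5 - 86*q^4 + q^3 + 60*q^2 - 4*q - 10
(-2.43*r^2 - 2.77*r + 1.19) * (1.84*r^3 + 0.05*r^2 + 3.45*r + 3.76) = -4.4712*r^5 - 5.2183*r^4 - 6.3324*r^3 - 18.6338*r^2 - 6.3097*r + 4.4744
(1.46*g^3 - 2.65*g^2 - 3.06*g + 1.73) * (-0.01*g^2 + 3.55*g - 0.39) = -0.0146*g^5 + 5.2095*g^4 - 9.9463*g^3 - 9.8468*g^2 + 7.3349*g - 0.6747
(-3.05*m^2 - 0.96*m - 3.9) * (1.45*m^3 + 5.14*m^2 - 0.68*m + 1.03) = -4.4225*m^5 - 17.069*m^4 - 8.5154*m^3 - 22.5347*m^2 + 1.6632*m - 4.017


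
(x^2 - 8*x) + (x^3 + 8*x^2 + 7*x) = x^3 + 9*x^2 - x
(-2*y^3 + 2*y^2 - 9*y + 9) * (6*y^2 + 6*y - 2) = -12*y^5 - 38*y^3 - 4*y^2 + 72*y - 18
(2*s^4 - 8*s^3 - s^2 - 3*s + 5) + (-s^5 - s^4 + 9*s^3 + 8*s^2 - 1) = -s^5 + s^4 + s^3 + 7*s^2 - 3*s + 4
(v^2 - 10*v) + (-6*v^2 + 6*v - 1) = -5*v^2 - 4*v - 1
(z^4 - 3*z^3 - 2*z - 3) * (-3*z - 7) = -3*z^5 + 2*z^4 + 21*z^3 + 6*z^2 + 23*z + 21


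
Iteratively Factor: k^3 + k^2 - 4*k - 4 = (k + 2)*(k^2 - k - 2) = (k - 2)*(k + 2)*(k + 1)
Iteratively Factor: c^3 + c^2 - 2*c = (c - 1)*(c^2 + 2*c) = c*(c - 1)*(c + 2)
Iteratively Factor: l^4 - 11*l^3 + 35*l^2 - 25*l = (l - 1)*(l^3 - 10*l^2 + 25*l) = (l - 5)*(l - 1)*(l^2 - 5*l) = (l - 5)^2*(l - 1)*(l)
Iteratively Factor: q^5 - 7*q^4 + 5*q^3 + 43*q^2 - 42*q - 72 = (q - 4)*(q^4 - 3*q^3 - 7*q^2 + 15*q + 18) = (q - 4)*(q + 1)*(q^3 - 4*q^2 - 3*q + 18) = (q - 4)*(q - 3)*(q + 1)*(q^2 - q - 6) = (q - 4)*(q - 3)*(q + 1)*(q + 2)*(q - 3)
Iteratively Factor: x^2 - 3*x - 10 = (x + 2)*(x - 5)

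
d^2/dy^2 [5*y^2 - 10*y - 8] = 10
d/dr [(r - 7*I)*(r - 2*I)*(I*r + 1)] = 3*I*r^2 + 20*r - 23*I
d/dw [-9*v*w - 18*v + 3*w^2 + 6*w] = -9*v + 6*w + 6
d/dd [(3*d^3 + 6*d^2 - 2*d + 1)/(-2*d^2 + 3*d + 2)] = (-6*d^4 + 18*d^3 + 32*d^2 + 28*d - 7)/(4*d^4 - 12*d^3 + d^2 + 12*d + 4)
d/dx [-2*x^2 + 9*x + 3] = 9 - 4*x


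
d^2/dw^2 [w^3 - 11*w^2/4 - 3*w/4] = 6*w - 11/2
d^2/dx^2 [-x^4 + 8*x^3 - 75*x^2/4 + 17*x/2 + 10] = -12*x^2 + 48*x - 75/2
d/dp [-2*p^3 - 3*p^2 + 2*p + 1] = -6*p^2 - 6*p + 2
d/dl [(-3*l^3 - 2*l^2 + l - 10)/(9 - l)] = (6*l^3 - 79*l^2 - 36*l - 1)/(l^2 - 18*l + 81)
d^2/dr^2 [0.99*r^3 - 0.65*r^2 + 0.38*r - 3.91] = 5.94*r - 1.3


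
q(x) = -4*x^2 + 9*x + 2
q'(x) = 9 - 8*x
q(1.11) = 7.06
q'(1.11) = 0.12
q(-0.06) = 1.45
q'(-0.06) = 9.48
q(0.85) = 6.76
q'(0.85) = 2.20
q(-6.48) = -224.28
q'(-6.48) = 60.84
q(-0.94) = -9.99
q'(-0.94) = 16.52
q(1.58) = 6.23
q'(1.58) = -3.64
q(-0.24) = -0.39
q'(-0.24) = 10.92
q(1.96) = 4.27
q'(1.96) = -6.68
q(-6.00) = -196.00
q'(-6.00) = 57.00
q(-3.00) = -61.00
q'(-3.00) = 33.00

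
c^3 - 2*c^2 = c^2*(c - 2)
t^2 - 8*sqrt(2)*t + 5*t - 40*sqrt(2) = (t + 5)*(t - 8*sqrt(2))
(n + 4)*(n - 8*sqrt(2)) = n^2 - 8*sqrt(2)*n + 4*n - 32*sqrt(2)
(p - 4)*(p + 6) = p^2 + 2*p - 24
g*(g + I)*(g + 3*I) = g^3 + 4*I*g^2 - 3*g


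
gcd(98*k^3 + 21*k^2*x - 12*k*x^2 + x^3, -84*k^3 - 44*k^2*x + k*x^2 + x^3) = -14*k^2 - 5*k*x + x^2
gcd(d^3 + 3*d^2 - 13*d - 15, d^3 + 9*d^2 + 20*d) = d + 5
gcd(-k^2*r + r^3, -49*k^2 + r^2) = 1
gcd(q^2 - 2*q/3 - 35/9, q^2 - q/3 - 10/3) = q + 5/3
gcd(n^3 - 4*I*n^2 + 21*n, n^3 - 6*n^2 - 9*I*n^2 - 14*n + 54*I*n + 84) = n - 7*I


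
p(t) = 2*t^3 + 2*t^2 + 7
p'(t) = 6*t^2 + 4*t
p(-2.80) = -21.22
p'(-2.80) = 35.84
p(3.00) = 79.00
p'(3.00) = 66.00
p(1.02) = 11.20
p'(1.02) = 10.32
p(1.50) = 18.25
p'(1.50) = 19.50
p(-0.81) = 7.25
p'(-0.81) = 0.70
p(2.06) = 32.97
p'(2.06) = 33.70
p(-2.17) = -4.02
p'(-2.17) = 19.57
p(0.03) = 7.00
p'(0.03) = 0.13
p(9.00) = 1627.00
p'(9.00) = 522.00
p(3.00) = 79.00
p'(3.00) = 66.00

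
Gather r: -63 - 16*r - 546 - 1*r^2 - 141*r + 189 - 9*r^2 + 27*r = -10*r^2 - 130*r - 420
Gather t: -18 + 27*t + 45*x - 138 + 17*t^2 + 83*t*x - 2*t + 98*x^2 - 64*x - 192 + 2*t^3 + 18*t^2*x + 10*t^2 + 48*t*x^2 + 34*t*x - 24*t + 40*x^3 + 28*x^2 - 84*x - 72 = 2*t^3 + t^2*(18*x + 27) + t*(48*x^2 + 117*x + 1) + 40*x^3 + 126*x^2 - 103*x - 420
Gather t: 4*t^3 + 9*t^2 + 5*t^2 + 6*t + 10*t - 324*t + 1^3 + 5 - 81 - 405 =4*t^3 + 14*t^2 - 308*t - 480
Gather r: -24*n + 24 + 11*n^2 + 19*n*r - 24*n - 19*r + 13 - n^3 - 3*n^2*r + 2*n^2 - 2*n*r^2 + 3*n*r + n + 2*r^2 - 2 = -n^3 + 13*n^2 - 47*n + r^2*(2 - 2*n) + r*(-3*n^2 + 22*n - 19) + 35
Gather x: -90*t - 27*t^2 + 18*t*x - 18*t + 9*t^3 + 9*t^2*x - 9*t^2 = 9*t^3 - 36*t^2 - 108*t + x*(9*t^2 + 18*t)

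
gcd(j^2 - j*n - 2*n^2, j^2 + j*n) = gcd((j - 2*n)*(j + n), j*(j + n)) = j + n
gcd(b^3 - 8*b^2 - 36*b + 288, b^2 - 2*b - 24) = b - 6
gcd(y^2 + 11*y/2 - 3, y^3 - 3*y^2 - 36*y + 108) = y + 6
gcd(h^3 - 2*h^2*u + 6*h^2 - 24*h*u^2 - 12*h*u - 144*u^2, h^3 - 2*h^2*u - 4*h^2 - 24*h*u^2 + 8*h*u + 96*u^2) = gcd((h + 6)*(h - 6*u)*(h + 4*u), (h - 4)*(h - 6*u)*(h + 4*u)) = -h^2 + 2*h*u + 24*u^2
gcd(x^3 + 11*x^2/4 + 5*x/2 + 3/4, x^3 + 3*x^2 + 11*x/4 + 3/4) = x + 1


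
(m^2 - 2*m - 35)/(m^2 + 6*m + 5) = (m - 7)/(m + 1)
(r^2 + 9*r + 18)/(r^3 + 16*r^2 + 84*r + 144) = (r + 3)/(r^2 + 10*r + 24)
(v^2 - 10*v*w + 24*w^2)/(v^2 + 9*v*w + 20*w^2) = (v^2 - 10*v*w + 24*w^2)/(v^2 + 9*v*w + 20*w^2)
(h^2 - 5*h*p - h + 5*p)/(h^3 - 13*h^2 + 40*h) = (h^2 - 5*h*p - h + 5*p)/(h*(h^2 - 13*h + 40))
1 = 1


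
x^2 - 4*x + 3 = (x - 3)*(x - 1)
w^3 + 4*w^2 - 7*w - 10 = (w - 2)*(w + 1)*(w + 5)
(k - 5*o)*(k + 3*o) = k^2 - 2*k*o - 15*o^2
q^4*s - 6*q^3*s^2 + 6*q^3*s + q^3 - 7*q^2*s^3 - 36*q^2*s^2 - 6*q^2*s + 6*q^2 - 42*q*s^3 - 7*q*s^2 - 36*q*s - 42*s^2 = (q + 6)*(q - 7*s)*(q + s)*(q*s + 1)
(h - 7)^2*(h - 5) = h^3 - 19*h^2 + 119*h - 245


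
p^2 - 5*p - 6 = (p - 6)*(p + 1)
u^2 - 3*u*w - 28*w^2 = (u - 7*w)*(u + 4*w)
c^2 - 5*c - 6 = (c - 6)*(c + 1)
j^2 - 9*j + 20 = (j - 5)*(j - 4)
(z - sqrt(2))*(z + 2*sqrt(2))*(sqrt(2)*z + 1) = sqrt(2)*z^3 + 3*z^2 - 3*sqrt(2)*z - 4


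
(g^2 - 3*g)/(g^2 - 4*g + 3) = g/(g - 1)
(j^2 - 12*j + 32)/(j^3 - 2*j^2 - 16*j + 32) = (j - 8)/(j^2 + 2*j - 8)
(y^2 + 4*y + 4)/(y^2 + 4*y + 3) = (y^2 + 4*y + 4)/(y^2 + 4*y + 3)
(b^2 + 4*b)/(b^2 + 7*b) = (b + 4)/(b + 7)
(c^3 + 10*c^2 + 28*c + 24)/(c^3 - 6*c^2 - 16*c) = (c^2 + 8*c + 12)/(c*(c - 8))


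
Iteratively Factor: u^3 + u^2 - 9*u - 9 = (u + 3)*(u^2 - 2*u - 3) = (u - 3)*(u + 3)*(u + 1)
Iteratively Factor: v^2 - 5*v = (v)*(v - 5)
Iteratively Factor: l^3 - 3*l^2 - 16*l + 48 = (l - 4)*(l^2 + l - 12) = (l - 4)*(l + 4)*(l - 3)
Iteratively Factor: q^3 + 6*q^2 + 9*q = (q + 3)*(q^2 + 3*q) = q*(q + 3)*(q + 3)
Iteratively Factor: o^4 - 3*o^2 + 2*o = (o)*(o^3 - 3*o + 2) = o*(o - 1)*(o^2 + o - 2) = o*(o - 1)*(o + 2)*(o - 1)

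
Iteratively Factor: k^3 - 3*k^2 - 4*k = (k - 4)*(k^2 + k) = k*(k - 4)*(k + 1)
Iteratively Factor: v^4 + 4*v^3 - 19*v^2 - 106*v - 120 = (v + 3)*(v^3 + v^2 - 22*v - 40) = (v + 2)*(v + 3)*(v^2 - v - 20) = (v - 5)*(v + 2)*(v + 3)*(v + 4)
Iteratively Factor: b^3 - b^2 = (b - 1)*(b^2) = b*(b - 1)*(b)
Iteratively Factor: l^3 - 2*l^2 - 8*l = (l)*(l^2 - 2*l - 8) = l*(l - 4)*(l + 2)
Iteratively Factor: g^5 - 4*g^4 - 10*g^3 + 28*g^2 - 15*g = (g + 3)*(g^4 - 7*g^3 + 11*g^2 - 5*g) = (g - 1)*(g + 3)*(g^3 - 6*g^2 + 5*g) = (g - 1)^2*(g + 3)*(g^2 - 5*g) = g*(g - 1)^2*(g + 3)*(g - 5)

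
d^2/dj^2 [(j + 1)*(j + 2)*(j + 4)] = 6*j + 14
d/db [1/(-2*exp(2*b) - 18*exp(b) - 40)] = (exp(b) + 9/2)*exp(b)/(exp(2*b) + 9*exp(b) + 20)^2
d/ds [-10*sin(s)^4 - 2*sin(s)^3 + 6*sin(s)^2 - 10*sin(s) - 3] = 2*(-20*sin(s)^3 - 3*sin(s)^2 + 6*sin(s) - 5)*cos(s)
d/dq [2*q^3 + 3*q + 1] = 6*q^2 + 3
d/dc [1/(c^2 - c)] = (1 - 2*c)/(c^2*(c - 1)^2)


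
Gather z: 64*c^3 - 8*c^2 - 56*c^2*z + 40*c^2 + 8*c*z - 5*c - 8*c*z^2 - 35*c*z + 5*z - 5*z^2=64*c^3 + 32*c^2 - 5*c + z^2*(-8*c - 5) + z*(-56*c^2 - 27*c + 5)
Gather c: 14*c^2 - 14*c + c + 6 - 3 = 14*c^2 - 13*c + 3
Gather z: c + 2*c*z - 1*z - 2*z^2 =c - 2*z^2 + z*(2*c - 1)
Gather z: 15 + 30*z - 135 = 30*z - 120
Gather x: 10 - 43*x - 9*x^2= -9*x^2 - 43*x + 10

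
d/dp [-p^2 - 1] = -2*p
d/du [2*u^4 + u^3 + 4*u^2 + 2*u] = 8*u^3 + 3*u^2 + 8*u + 2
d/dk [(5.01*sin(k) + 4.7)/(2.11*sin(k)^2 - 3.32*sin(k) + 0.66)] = (-10.5711*sin(k)^2 - 19.834*sin(k) + 18.9106)*cos(k)/(4.4521*sin(k)^4 - 14.0104*sin(k)^3 + 13.8076*sin(k)^2 - 4.3824*sin(k) + 0.4356)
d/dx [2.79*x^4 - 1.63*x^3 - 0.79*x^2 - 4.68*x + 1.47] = 11.16*x^3 - 4.89*x^2 - 1.58*x - 4.68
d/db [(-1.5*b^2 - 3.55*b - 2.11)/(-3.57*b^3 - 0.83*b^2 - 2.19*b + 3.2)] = (-5.355*b^4 - 25.347*b^3 - 22.2596*b^2 - 13.1026*b - 15.9809)/(12.7449*b^6 + 5.9262*b^5 + 16.3255*b^4 - 19.2126*b^3 - 0.5159*b^2 - 14.016*b + 10.24)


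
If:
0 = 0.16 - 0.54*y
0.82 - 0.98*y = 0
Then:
No Solution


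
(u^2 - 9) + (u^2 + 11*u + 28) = 2*u^2 + 11*u + 19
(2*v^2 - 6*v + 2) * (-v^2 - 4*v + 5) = -2*v^4 - 2*v^3 + 32*v^2 - 38*v + 10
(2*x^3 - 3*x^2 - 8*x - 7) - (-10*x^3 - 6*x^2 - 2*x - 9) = 12*x^3 + 3*x^2 - 6*x + 2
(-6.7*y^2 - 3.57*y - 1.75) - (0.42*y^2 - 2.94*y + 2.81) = -7.12*y^2 - 0.63*y - 4.56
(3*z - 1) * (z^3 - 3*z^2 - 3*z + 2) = 3*z^4 - 10*z^3 - 6*z^2 + 9*z - 2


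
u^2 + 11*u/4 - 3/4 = (u - 1/4)*(u + 3)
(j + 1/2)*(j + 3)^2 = j^3 + 13*j^2/2 + 12*j + 9/2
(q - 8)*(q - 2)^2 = q^3 - 12*q^2 + 36*q - 32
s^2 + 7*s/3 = s*(s + 7/3)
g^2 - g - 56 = (g - 8)*(g + 7)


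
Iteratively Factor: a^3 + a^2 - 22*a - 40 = (a - 5)*(a^2 + 6*a + 8) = (a - 5)*(a + 2)*(a + 4)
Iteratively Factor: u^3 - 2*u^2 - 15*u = (u - 5)*(u^2 + 3*u) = u*(u - 5)*(u + 3)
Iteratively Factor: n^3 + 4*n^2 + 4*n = (n)*(n^2 + 4*n + 4) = n*(n + 2)*(n + 2)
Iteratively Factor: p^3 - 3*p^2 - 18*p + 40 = (p - 2)*(p^2 - p - 20) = (p - 2)*(p + 4)*(p - 5)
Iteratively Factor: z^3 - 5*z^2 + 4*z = (z)*(z^2 - 5*z + 4) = z*(z - 1)*(z - 4)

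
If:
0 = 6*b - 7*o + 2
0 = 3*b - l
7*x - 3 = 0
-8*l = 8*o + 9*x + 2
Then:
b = -19/72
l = -19/24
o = 5/84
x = 3/7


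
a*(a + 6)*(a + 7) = a^3 + 13*a^2 + 42*a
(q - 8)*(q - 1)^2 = q^3 - 10*q^2 + 17*q - 8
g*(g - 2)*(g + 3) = g^3 + g^2 - 6*g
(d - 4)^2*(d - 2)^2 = d^4 - 12*d^3 + 52*d^2 - 96*d + 64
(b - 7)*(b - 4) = b^2 - 11*b + 28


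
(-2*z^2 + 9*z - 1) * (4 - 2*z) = 4*z^3 - 26*z^2 + 38*z - 4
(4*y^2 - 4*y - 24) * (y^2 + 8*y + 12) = 4*y^4 + 28*y^3 - 8*y^2 - 240*y - 288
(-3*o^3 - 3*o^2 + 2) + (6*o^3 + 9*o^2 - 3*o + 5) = 3*o^3 + 6*o^2 - 3*o + 7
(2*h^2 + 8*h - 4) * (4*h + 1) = 8*h^3 + 34*h^2 - 8*h - 4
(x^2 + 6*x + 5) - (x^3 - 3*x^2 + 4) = -x^3 + 4*x^2 + 6*x + 1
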